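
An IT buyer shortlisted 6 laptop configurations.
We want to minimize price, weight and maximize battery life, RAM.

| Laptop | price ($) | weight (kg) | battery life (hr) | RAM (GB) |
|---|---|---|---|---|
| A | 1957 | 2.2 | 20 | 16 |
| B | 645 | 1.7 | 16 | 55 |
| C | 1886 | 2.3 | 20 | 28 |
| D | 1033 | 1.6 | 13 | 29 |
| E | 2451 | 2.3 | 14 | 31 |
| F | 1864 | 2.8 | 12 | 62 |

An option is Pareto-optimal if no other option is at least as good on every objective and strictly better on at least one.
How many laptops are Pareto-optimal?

A: not dominated.
B: not dominated (best price).
C: not dominated.
D: not dominated (best weight).
E: dominated by B (price 645≤2451, weight 1.7≤2.3, battery life 16≥14, RAM 55≥31).
F: not dominated (best RAM).
Pareto-optimal: A, B, C, D, F → 5.

5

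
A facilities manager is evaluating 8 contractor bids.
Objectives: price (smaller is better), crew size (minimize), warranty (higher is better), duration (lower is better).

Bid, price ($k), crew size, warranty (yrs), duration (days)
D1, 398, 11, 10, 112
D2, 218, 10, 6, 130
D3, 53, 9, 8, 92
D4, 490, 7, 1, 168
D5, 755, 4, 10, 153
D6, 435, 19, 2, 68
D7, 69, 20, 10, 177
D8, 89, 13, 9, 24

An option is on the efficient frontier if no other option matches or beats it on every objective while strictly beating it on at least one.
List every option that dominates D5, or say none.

none

D1: worse on crew size (11 vs 4).
D2: worse on crew size (10 vs 4).
D3: worse on crew size (9 vs 4).
D4: worse on crew size (7 vs 4).
D6: worse on crew size (19 vs 4).
D7: worse on crew size (20 vs 4).
D8: worse on crew size (13 vs 4).
No option dominates D5.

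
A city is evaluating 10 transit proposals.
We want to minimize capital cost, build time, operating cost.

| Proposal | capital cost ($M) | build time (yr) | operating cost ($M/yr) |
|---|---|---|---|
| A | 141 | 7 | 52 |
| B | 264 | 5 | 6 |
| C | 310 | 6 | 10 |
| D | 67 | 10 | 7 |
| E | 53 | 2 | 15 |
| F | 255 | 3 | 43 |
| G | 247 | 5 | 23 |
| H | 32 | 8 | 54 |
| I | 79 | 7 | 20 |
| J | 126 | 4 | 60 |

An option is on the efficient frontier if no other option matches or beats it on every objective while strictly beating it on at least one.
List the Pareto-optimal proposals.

B, D, E, H

A: dominated by E (capital cost 53≤141, build time 2≤7, operating cost 15≤52).
B: not dominated (best operating cost).
C: dominated by B (capital cost 264≤310, build time 5≤6, operating cost 6≤10).
D: not dominated.
E: not dominated (best build time).
F: dominated by E (capital cost 53≤255, build time 2≤3, operating cost 15≤43).
G: dominated by E (capital cost 53≤247, build time 2≤5, operating cost 15≤23).
H: not dominated (best capital cost).
I: dominated by E (capital cost 53≤79, build time 2≤7, operating cost 15≤20).
J: dominated by E (capital cost 53≤126, build time 2≤4, operating cost 15≤60).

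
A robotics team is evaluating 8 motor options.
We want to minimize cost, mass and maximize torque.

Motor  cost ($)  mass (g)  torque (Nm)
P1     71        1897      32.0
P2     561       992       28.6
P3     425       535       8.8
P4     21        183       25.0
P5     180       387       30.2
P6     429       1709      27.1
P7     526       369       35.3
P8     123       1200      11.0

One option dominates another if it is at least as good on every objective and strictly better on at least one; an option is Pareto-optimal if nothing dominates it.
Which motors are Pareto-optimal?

P1, P4, P5, P7

P1: not dominated.
P2: dominated by P5 (cost 180≤561, mass 387≤992, torque 30.2≥28.6).
P3: dominated by P4 (cost 21≤425, mass 183≤535, torque 25.0≥8.8).
P4: not dominated (best cost).
P5: not dominated.
P6: dominated by P5 (cost 180≤429, mass 387≤1709, torque 30.2≥27.1).
P7: not dominated (best torque).
P8: dominated by P4 (cost 21≤123, mass 183≤1200, torque 25.0≥11.0).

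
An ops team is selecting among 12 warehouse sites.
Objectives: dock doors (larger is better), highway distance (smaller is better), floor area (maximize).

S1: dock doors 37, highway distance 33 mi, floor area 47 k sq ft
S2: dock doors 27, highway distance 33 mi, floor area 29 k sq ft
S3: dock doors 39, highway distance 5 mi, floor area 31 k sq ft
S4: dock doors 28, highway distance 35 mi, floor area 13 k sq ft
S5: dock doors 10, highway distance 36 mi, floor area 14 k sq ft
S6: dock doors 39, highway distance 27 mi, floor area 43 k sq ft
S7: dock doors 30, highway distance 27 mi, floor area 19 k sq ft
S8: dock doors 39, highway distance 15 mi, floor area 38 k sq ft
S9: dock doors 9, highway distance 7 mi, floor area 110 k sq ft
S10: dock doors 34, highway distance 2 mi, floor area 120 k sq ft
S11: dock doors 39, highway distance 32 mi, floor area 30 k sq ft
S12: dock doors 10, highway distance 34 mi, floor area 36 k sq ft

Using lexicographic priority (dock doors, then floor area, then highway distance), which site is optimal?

First maximize dock doors: best is 39, kept {S3, S6, S8, S11}.
Then maximize floor area: best is 43, kept {S6}.

S6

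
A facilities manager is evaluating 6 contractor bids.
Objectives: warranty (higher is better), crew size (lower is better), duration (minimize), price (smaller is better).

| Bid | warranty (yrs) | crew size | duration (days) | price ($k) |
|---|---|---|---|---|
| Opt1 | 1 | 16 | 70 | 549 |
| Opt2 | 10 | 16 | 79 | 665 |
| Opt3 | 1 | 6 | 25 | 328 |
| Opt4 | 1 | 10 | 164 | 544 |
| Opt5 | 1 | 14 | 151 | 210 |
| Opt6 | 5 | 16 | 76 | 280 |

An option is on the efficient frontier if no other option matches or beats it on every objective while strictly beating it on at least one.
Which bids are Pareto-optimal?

Opt2, Opt3, Opt5, Opt6

Opt1: dominated by Opt3 (warranty 1≥1, crew size 6≤16, duration 25≤70, price 328≤549).
Opt2: not dominated (best warranty).
Opt3: not dominated (best crew size).
Opt4: dominated by Opt3 (warranty 1≥1, crew size 6≤10, duration 25≤164, price 328≤544).
Opt5: not dominated (best price).
Opt6: not dominated.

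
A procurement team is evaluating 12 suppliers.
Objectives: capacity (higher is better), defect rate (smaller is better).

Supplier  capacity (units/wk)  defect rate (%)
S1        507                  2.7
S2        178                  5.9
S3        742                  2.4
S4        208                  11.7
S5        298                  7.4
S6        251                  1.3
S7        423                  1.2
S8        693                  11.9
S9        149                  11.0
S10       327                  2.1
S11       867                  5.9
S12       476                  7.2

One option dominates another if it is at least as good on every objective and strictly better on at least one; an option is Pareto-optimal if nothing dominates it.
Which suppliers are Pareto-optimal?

S1: dominated by S3 (capacity 742≥507, defect rate 2.4≤2.7).
S2: dominated by S1 (capacity 507≥178, defect rate 2.7≤5.9).
S3: not dominated.
S4: dominated by S1 (capacity 507≥208, defect rate 2.7≤11.7).
S5: dominated by S1 (capacity 507≥298, defect rate 2.7≤7.4).
S6: dominated by S7 (capacity 423≥251, defect rate 1.2≤1.3).
S7: not dominated (best defect rate).
S8: dominated by S3 (capacity 742≥693, defect rate 2.4≤11.9).
S9: dominated by S1 (capacity 507≥149, defect rate 2.7≤11.0).
S10: dominated by S7 (capacity 423≥327, defect rate 1.2≤2.1).
S11: not dominated (best capacity).
S12: dominated by S1 (capacity 507≥476, defect rate 2.7≤7.2).

S3, S7, S11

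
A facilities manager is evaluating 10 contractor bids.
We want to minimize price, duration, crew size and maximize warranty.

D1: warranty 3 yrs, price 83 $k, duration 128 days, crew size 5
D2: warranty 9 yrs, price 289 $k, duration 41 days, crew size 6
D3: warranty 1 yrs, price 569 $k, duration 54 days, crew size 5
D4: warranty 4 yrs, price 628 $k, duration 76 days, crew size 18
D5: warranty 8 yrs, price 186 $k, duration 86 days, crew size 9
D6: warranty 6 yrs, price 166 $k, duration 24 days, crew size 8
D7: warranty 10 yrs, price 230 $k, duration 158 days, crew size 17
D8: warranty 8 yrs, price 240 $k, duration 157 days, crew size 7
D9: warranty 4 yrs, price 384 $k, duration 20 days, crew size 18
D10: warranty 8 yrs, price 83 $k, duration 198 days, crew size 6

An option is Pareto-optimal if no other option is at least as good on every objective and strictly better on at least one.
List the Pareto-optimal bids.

D1, D2, D3, D5, D6, D7, D8, D9, D10

D1: not dominated.
D2: not dominated.
D3: not dominated.
D4: dominated by D2 (warranty 9≥4, price 289≤628, duration 41≤76, crew size 6≤18).
D5: not dominated.
D6: not dominated.
D7: not dominated (best warranty).
D8: not dominated.
D9: not dominated (best duration).
D10: not dominated.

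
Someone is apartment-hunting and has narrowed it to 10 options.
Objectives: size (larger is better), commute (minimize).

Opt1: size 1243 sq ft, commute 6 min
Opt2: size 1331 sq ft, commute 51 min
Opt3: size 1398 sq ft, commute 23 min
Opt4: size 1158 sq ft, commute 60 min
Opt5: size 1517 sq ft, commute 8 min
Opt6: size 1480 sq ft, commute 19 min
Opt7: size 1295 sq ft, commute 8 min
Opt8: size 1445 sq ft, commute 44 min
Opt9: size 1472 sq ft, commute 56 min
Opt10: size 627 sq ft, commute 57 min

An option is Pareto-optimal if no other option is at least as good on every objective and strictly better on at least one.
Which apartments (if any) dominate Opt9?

Opt5: size 1517≥1472, commute 8≤56 — dominates Opt9.
Opt6: size 1480≥1472, commute 19≤56 — dominates Opt9.
Others (Opt1, Opt2, Opt3, Opt4, Opt7, Opt8, Opt10) are each worse than Opt9 on at least one objective.

Opt5, Opt6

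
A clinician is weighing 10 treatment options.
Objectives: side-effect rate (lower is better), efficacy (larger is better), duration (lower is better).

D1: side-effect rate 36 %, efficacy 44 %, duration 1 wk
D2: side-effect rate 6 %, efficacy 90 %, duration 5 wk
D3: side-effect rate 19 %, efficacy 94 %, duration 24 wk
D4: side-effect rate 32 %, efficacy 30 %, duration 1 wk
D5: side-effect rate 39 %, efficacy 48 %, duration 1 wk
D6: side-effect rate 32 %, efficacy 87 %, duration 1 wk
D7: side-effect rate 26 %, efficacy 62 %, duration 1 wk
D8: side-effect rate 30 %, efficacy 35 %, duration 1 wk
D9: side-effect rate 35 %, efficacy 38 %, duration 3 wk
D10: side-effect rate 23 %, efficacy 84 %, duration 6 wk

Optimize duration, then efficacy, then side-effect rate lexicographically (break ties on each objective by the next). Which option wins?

D6

First minimize duration: best is 1, kept {D1, D4, D5, D6, D7, D8}.
Then maximize efficacy: best is 87, kept {D6}.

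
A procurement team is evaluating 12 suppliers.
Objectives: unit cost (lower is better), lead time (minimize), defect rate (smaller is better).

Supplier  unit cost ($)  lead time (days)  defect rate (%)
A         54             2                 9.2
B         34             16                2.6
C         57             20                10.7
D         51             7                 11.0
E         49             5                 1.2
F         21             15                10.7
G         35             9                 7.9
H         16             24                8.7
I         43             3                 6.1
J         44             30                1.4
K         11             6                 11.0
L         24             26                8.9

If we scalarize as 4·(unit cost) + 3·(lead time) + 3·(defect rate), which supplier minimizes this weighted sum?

K

A: 4·54 + 3·2 + 3·9.2 = 249.6
B: 4·34 + 3·16 + 3·2.6 = 191.8
C: 4·57 + 3·20 + 3·10.7 = 320.1
D: 4·51 + 3·7 + 3·11.0 = 258.0
E: 4·49 + 3·5 + 3·1.2 = 214.6
F: 4·21 + 3·15 + 3·10.7 = 161.1
G: 4·35 + 3·9 + 3·7.9 = 190.7
H: 4·16 + 3·24 + 3·8.7 = 162.1
I: 4·43 + 3·3 + 3·6.1 = 199.3
J: 4·44 + 3·30 + 3·1.4 = 270.2
K: 4·11 + 3·6 + 3·11.0 = 95.0
L: 4·24 + 3·26 + 3·8.9 = 200.7
Lowest: K at 95.0.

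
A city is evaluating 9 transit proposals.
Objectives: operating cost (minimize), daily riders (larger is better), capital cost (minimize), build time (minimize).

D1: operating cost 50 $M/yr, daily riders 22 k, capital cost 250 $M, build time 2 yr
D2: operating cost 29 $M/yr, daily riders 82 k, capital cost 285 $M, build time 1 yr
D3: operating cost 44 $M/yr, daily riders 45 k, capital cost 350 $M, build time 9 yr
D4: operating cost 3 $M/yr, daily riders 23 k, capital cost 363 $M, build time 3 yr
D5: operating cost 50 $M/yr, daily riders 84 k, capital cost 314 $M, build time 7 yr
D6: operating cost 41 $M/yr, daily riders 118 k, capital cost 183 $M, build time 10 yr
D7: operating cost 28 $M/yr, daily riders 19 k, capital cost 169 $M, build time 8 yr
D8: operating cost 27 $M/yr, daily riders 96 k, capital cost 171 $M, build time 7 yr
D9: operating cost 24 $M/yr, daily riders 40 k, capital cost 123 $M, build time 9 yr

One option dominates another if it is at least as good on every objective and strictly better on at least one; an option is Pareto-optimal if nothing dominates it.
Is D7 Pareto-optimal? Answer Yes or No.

D1: worse on operating cost (50 vs 28).
D2: worse on operating cost (29 vs 28).
D3: worse on operating cost (44 vs 28).
D4: worse on capital cost (363 vs 169).
D5: worse on operating cost (50 vs 28).
D6: worse on operating cost (41 vs 28).
D8: worse on capital cost (171 vs 169).
D9: worse on build time (9 vs 8).
No option is at least as good as D7 on every objective and strictly better on one.

Yes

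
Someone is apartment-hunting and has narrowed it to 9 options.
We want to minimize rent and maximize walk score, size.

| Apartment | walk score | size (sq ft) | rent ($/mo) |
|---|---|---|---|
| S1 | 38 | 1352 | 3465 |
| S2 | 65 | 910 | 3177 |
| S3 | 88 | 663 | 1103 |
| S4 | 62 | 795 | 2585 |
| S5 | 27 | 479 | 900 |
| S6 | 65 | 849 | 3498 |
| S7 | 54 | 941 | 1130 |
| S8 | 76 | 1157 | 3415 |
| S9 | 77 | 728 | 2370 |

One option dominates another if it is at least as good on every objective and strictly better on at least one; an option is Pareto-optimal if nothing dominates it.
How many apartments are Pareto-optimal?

8

S1: not dominated (best size).
S2: not dominated.
S3: not dominated (best walk score).
S4: not dominated.
S5: not dominated (best rent).
S6: dominated by S2 (walk score 65≥65, size 910≥849, rent 3177≤3498).
S7: not dominated.
S8: not dominated.
S9: not dominated.
Pareto-optimal: S1, S2, S3, S4, S5, S7, S8, S9 → 8.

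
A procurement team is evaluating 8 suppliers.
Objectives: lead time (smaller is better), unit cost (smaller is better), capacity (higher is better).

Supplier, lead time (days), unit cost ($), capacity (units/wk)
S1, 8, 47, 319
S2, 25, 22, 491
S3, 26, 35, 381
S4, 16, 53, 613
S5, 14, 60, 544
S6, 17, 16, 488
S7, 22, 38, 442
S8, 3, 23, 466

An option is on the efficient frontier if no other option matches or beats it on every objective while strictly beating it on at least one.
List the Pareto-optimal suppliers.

S2, S4, S5, S6, S8

S1: dominated by S8 (lead time 3≤8, unit cost 23≤47, capacity 466≥319).
S2: not dominated.
S3: dominated by S2 (lead time 25≤26, unit cost 22≤35, capacity 491≥381).
S4: not dominated (best capacity).
S5: not dominated.
S6: not dominated (best unit cost).
S7: dominated by S6 (lead time 17≤22, unit cost 16≤38, capacity 488≥442).
S8: not dominated (best lead time).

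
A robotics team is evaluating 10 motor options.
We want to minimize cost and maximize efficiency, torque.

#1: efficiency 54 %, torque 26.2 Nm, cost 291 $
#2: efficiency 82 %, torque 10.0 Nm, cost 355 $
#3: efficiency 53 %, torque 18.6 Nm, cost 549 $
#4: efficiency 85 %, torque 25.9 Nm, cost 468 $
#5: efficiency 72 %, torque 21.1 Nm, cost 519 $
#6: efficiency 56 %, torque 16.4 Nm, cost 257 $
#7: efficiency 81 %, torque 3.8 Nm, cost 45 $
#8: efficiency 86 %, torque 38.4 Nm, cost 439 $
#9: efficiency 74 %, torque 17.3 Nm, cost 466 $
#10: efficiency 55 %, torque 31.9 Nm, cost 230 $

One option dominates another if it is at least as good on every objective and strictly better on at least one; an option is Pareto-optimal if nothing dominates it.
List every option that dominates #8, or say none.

none

#1: worse on efficiency (54 vs 86).
#2: worse on efficiency (82 vs 86).
#3: worse on efficiency (53 vs 86).
#4: worse on efficiency (85 vs 86).
#5: worse on efficiency (72 vs 86).
#6: worse on efficiency (56 vs 86).
#7: worse on efficiency (81 vs 86).
#9: worse on efficiency (74 vs 86).
#10: worse on efficiency (55 vs 86).
No option dominates #8.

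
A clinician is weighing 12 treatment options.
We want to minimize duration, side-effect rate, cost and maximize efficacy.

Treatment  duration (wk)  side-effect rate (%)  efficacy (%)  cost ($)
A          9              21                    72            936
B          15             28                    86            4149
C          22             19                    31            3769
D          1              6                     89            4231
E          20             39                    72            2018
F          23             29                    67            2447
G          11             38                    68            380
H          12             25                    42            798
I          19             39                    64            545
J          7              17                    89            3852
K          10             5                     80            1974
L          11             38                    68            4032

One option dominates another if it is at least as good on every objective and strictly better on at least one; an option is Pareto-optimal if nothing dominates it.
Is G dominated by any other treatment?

A: worse on cost (936 vs 380).
B: worse on duration (15 vs 11).
C: worse on duration (22 vs 11).
D: worse on cost (4231 vs 380).
E: worse on duration (20 vs 11).
F: worse on duration (23 vs 11).
H: worse on duration (12 vs 11).
I: worse on duration (19 vs 11).
J: worse on cost (3852 vs 380).
K: worse on cost (1974 vs 380).
L: worse on cost (4032 vs 380).
No option is at least as good as G on every objective and strictly better on one.

No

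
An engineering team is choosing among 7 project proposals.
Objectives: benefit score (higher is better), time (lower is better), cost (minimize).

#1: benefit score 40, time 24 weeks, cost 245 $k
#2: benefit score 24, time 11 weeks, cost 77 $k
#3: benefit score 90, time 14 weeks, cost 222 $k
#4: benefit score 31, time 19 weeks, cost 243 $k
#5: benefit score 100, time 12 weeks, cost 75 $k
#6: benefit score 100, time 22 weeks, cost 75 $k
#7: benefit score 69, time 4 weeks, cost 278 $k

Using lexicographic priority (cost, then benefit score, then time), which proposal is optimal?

First minimize cost: best is 75, kept {#5, #6}.
Then maximize benefit score: best is 100, kept {#5, #6}.
Then minimize time: best is 12, kept {#5}.

#5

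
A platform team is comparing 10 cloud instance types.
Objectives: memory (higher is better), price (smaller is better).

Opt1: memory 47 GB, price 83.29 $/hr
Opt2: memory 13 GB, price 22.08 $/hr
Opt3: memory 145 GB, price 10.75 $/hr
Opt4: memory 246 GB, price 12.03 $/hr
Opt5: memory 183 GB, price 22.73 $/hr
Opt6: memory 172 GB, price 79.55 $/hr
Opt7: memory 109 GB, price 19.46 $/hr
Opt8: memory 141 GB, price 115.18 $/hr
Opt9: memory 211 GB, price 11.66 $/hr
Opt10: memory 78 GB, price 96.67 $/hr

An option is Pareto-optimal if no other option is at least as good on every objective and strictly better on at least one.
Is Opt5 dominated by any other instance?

Yes

Opt4 vs Opt5: memory 246≥183, price 12.03≤22.73 — Opt4 is at least as good on every objective and strictly better on at least one, so Opt4 dominates Opt5.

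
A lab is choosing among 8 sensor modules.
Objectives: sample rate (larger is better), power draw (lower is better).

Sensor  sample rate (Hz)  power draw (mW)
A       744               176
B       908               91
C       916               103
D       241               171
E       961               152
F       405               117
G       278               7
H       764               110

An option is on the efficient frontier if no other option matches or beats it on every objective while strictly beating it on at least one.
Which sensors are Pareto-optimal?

B, C, E, G

A: dominated by B (sample rate 908≥744, power draw 91≤176).
B: not dominated.
C: not dominated.
D: dominated by B (sample rate 908≥241, power draw 91≤171).
E: not dominated (best sample rate).
F: dominated by B (sample rate 908≥405, power draw 91≤117).
G: not dominated (best power draw).
H: dominated by B (sample rate 908≥764, power draw 91≤110).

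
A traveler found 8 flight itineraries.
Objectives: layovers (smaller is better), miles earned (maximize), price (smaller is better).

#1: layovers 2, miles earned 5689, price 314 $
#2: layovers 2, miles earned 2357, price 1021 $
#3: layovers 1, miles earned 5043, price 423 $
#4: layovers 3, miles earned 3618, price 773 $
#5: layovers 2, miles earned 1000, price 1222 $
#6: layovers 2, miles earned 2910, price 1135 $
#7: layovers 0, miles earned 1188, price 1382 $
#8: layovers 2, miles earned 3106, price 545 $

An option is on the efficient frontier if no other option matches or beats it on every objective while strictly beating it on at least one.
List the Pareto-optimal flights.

#1: not dominated (best miles earned).
#2: dominated by #1 (layovers 2≤2, miles earned 5689≥2357, price 314≤1021).
#3: not dominated.
#4: dominated by #1 (layovers 2≤3, miles earned 5689≥3618, price 314≤773).
#5: dominated by #1 (layovers 2≤2, miles earned 5689≥1000, price 314≤1222).
#6: dominated by #1 (layovers 2≤2, miles earned 5689≥2910, price 314≤1135).
#7: not dominated (best layovers).
#8: dominated by #1 (layovers 2≤2, miles earned 5689≥3106, price 314≤545).

#1, #3, #7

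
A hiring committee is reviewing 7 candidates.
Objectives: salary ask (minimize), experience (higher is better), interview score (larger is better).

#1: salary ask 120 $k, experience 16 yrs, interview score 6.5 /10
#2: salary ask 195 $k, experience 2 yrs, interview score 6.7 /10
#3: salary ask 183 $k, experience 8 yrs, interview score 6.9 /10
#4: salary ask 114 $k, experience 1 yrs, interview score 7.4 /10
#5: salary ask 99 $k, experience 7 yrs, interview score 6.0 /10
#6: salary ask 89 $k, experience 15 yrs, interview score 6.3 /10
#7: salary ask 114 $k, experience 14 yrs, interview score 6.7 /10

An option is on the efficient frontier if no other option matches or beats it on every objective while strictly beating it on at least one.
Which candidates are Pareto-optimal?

#1, #3, #4, #6, #7

#1: not dominated (best experience).
#2: dominated by #3 (salary ask 183≤195, experience 8≥2, interview score 6.9≥6.7).
#3: not dominated.
#4: not dominated (best interview score).
#5: dominated by #6 (salary ask 89≤99, experience 15≥7, interview score 6.3≥6.0).
#6: not dominated (best salary ask).
#7: not dominated.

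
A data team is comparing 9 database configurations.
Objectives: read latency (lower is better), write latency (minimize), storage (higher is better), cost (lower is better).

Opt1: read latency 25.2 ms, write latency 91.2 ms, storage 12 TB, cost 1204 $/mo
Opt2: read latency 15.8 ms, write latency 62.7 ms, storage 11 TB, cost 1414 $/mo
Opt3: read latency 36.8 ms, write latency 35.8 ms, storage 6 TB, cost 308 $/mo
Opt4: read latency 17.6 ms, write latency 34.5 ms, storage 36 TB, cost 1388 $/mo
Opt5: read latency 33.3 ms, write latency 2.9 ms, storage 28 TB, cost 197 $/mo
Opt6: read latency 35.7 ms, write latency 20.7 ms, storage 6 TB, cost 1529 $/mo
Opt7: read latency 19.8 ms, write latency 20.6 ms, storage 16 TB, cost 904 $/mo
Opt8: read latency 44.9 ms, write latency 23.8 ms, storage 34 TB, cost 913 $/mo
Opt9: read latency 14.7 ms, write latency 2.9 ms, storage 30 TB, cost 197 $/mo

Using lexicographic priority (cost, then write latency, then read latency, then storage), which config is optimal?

First minimize cost: best is 197, kept {Opt5, Opt9}.
Then minimize write latency: best is 2.9, kept {Opt5, Opt9}.
Then minimize read latency: best is 14.7, kept {Opt9}.

Opt9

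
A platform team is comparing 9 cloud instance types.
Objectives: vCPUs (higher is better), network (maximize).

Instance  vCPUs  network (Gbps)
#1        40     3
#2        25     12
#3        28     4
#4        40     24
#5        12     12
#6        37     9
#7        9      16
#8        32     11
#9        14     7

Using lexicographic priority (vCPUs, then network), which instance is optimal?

First maximize vCPUs: best is 40, kept {#1, #4}.
Then maximize network: best is 24, kept {#4}.

#4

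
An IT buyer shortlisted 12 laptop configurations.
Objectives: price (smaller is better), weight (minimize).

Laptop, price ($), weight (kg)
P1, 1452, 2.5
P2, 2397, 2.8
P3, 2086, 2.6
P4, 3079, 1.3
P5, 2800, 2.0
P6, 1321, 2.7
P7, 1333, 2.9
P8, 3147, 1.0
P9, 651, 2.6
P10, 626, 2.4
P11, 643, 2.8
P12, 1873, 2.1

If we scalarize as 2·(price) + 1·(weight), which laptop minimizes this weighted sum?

P10

P1: 2·1452 + 1·2.5 = 2906.5
P2: 2·2397 + 1·2.8 = 4796.8
P3: 2·2086 + 1·2.6 = 4174.6
P4: 2·3079 + 1·1.3 = 6159.3
P5: 2·2800 + 1·2.0 = 5602.0
P6: 2·1321 + 1·2.7 = 2644.7
P7: 2·1333 + 1·2.9 = 2668.9
P8: 2·3147 + 1·1.0 = 6295.0
P9: 2·651 + 1·2.6 = 1304.6
P10: 2·626 + 1·2.4 = 1254.4
P11: 2·643 + 1·2.8 = 1288.8
P12: 2·1873 + 1·2.1 = 3748.1
Lowest: P10 at 1254.4.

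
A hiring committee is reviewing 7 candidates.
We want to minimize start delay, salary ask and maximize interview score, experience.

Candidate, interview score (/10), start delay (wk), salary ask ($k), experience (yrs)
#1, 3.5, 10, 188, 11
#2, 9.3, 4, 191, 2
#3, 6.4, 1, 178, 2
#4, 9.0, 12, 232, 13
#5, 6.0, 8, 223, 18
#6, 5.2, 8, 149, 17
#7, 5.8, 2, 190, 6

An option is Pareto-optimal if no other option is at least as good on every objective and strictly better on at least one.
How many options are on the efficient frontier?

6

#1: dominated by #6 (interview score 5.2≥3.5, start delay 8≤10, salary ask 149≤188, experience 17≥11).
#2: not dominated (best interview score).
#3: not dominated (best start delay).
#4: not dominated.
#5: not dominated (best experience).
#6: not dominated (best salary ask).
#7: not dominated.
Pareto-optimal: #2, #3, #4, #5, #6, #7 → 6.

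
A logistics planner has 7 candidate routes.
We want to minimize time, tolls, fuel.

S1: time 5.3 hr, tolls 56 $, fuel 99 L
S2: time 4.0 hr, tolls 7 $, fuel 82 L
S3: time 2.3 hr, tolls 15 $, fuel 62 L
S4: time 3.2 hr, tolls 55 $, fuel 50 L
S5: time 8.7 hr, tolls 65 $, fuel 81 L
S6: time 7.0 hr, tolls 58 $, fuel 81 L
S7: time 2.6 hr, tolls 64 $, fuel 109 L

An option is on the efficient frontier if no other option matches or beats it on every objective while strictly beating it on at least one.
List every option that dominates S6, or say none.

S3: time 2.3≤7.0, tolls 15≤58, fuel 62≤81 — dominates S6.
S4: time 3.2≤7.0, tolls 55≤58, fuel 50≤81 — dominates S6.
Others (S1, S2, S5, S7) are each worse than S6 on at least one objective.

S3, S4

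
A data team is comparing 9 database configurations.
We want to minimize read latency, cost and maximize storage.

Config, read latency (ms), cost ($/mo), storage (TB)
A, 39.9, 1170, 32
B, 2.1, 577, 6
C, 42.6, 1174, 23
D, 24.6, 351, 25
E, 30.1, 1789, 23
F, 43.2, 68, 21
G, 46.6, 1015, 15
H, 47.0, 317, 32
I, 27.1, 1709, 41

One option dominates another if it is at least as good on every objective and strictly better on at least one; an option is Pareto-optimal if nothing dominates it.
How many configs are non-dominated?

6

A: not dominated.
B: not dominated (best read latency).
C: dominated by A (read latency 39.9≤42.6, cost 1170≤1174, storage 32≥23).
D: not dominated.
E: dominated by D (read latency 24.6≤30.1, cost 351≤1789, storage 25≥23).
F: not dominated (best cost).
G: dominated by D (read latency 24.6≤46.6, cost 351≤1015, storage 25≥15).
H: not dominated.
I: not dominated (best storage).
Pareto-optimal: A, B, D, F, H, I → 6.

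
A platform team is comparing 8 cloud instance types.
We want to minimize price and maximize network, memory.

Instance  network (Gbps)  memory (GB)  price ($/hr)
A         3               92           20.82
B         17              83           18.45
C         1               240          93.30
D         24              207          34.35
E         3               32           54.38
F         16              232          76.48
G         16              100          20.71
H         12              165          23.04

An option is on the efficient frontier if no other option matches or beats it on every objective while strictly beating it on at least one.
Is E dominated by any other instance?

Yes

A vs E: network 3≥3, memory 92≥32, price 20.82≤54.38 — A is at least as good on every objective and strictly better on at least one, so A dominates E.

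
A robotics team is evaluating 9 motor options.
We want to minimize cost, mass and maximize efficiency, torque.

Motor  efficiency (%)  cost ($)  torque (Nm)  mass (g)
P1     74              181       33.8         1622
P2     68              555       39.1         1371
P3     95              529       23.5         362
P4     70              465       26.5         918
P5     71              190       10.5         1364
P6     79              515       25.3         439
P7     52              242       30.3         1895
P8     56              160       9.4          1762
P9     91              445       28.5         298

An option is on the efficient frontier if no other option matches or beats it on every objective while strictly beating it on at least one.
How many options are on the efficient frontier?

P1: not dominated.
P2: not dominated (best torque).
P3: not dominated (best efficiency).
P4: dominated by P9 (efficiency 91≥70, cost 445≤465, torque 28.5≥26.5, mass 298≤918).
P5: not dominated.
P6: dominated by P9 (efficiency 91≥79, cost 445≤515, torque 28.5≥25.3, mass 298≤439).
P7: dominated by P1 (efficiency 74≥52, cost 181≤242, torque 33.8≥30.3, mass 1622≤1895).
P8: not dominated (best cost).
P9: not dominated (best mass).
Pareto-optimal: P1, P2, P3, P5, P8, P9 → 6.

6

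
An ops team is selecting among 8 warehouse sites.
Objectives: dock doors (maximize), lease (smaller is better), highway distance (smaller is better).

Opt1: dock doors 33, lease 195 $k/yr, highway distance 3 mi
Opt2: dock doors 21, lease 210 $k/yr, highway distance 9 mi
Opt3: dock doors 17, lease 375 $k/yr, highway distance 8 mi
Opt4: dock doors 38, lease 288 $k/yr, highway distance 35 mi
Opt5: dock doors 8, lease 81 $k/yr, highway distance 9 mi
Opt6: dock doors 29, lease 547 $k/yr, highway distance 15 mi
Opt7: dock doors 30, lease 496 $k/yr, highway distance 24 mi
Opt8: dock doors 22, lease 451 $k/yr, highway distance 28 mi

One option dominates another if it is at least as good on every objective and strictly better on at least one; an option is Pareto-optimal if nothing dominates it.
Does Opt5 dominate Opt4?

No

Opt5 vs Opt4: Opt5 is worse on dock doors (8 vs 38), so it does not dominate Opt4.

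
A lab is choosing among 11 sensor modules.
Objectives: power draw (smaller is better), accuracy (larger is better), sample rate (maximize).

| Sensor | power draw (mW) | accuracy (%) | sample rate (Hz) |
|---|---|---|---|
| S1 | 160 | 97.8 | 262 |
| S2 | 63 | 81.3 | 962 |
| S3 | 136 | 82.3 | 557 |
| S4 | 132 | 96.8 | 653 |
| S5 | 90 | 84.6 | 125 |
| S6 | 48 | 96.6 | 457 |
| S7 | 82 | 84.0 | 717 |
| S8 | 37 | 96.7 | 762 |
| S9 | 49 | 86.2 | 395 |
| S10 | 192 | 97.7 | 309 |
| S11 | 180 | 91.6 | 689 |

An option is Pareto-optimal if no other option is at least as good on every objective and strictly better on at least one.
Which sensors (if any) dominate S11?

S8

S8: power draw 37≤180, accuracy 96.7≥91.6, sample rate 762≥689 — dominates S11.
Others (S1, S2, S3, S4, S5, S6, S7, S9, S10) are each worse than S11 on at least one objective.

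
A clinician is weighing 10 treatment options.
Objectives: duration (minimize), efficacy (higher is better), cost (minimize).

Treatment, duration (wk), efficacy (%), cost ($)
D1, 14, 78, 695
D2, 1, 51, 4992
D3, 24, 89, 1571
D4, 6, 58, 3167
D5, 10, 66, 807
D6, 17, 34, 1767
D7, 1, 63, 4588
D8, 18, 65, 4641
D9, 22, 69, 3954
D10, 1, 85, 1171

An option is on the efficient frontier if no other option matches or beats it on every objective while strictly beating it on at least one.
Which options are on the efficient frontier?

D1, D3, D5, D10

D1: not dominated (best cost).
D2: dominated by D7 (duration 1≤1, efficacy 63≥51, cost 4588≤4992).
D3: not dominated (best efficacy).
D4: dominated by D10 (duration 1≤6, efficacy 85≥58, cost 1171≤3167).
D5: not dominated.
D6: dominated by D1 (duration 14≤17, efficacy 78≥34, cost 695≤1767).
D7: dominated by D10 (duration 1≤1, efficacy 85≥63, cost 1171≤4588).
D8: dominated by D1 (duration 14≤18, efficacy 78≥65, cost 695≤4641).
D9: dominated by D1 (duration 14≤22, efficacy 78≥69, cost 695≤3954).
D10: not dominated.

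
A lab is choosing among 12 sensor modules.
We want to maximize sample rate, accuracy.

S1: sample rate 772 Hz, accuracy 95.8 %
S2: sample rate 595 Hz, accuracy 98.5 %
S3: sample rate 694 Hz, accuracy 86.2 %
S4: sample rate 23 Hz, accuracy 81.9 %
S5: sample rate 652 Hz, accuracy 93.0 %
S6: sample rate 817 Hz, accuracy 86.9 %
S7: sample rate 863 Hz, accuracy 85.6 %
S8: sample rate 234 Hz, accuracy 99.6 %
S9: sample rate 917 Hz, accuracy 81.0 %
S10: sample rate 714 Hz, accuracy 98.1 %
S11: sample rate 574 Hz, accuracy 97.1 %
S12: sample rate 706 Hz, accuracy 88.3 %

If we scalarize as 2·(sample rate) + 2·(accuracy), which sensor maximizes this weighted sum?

S9

S1: 2·772 + 2·95.8 = 1735.6
S2: 2·595 + 2·98.5 = 1387.0
S3: 2·694 + 2·86.2 = 1560.4
S4: 2·23 + 2·81.9 = 209.8
S5: 2·652 + 2·93.0 = 1490.0
S6: 2·817 + 2·86.9 = 1807.8
S7: 2·863 + 2·85.6 = 1897.2
S8: 2·234 + 2·99.6 = 667.2
S9: 2·917 + 2·81.0 = 1996.0
S10: 2·714 + 2·98.1 = 1624.2
S11: 2·574 + 2·97.1 = 1342.2
S12: 2·706 + 2·88.3 = 1588.6
Highest: S9 at 1996.0.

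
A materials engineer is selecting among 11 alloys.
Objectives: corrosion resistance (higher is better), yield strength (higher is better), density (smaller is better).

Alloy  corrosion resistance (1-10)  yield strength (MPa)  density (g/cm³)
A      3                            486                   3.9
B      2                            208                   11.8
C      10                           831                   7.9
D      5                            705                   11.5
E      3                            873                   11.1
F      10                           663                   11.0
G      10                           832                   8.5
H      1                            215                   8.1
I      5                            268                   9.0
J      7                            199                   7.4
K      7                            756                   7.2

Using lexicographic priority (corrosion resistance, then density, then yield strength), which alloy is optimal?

C

First maximize corrosion resistance: best is 10, kept {C, F, G}.
Then minimize density: best is 7.9, kept {C}.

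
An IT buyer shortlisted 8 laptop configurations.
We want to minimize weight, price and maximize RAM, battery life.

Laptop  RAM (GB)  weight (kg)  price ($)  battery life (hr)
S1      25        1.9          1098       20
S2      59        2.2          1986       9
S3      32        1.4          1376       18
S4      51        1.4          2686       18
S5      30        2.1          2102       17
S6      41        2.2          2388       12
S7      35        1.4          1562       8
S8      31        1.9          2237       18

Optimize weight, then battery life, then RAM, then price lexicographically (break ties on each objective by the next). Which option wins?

First minimize weight: best is 1.4, kept {S3, S4, S7}.
Then maximize battery life: best is 18, kept {S3, S4}.
Then maximize RAM: best is 51, kept {S4}.

S4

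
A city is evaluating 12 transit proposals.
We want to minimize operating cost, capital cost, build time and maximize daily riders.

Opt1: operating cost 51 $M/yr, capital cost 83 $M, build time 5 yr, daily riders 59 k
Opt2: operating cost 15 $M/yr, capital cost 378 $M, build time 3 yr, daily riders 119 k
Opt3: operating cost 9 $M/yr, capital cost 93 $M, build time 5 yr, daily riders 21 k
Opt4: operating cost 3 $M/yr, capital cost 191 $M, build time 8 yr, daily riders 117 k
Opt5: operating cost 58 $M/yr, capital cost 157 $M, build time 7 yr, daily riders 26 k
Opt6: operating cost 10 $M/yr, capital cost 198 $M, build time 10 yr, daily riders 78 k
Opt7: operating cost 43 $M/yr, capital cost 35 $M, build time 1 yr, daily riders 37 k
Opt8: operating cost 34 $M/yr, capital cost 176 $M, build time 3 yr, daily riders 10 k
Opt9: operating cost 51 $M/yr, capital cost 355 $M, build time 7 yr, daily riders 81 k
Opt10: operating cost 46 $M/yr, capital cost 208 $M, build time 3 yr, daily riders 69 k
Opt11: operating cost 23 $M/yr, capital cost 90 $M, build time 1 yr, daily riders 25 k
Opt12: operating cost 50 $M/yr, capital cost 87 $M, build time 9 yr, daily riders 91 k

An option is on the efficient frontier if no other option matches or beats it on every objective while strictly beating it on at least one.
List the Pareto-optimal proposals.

Opt1: not dominated.
Opt2: not dominated (best daily riders).
Opt3: not dominated.
Opt4: not dominated (best operating cost).
Opt5: dominated by Opt1 (operating cost 51≤58, capital cost 83≤157, build time 5≤7, daily riders 59≥26).
Opt6: dominated by Opt4 (operating cost 3≤10, capital cost 191≤198, build time 8≤10, daily riders 117≥78).
Opt7: not dominated (best capital cost).
Opt8: dominated by Opt11 (operating cost 23≤34, capital cost 90≤176, build time 1≤3, daily riders 25≥10).
Opt9: not dominated.
Opt10: not dominated.
Opt11: not dominated.
Opt12: not dominated.

Opt1, Opt2, Opt3, Opt4, Opt7, Opt9, Opt10, Opt11, Opt12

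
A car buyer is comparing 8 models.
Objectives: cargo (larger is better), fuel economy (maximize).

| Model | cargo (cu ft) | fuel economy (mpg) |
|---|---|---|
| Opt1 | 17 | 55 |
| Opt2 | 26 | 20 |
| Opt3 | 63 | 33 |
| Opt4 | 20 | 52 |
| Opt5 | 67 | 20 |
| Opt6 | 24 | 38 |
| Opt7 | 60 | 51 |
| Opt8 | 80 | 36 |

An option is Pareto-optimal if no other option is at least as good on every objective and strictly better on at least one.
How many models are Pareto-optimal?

4

Opt1: not dominated (best fuel economy).
Opt2: dominated by Opt3 (cargo 63≥26, fuel economy 33≥20).
Opt3: dominated by Opt8 (cargo 80≥63, fuel economy 36≥33).
Opt4: not dominated.
Opt5: dominated by Opt8 (cargo 80≥67, fuel economy 36≥20).
Opt6: dominated by Opt7 (cargo 60≥24, fuel economy 51≥38).
Opt7: not dominated.
Opt8: not dominated (best cargo).
Pareto-optimal: Opt1, Opt4, Opt7, Opt8 → 4.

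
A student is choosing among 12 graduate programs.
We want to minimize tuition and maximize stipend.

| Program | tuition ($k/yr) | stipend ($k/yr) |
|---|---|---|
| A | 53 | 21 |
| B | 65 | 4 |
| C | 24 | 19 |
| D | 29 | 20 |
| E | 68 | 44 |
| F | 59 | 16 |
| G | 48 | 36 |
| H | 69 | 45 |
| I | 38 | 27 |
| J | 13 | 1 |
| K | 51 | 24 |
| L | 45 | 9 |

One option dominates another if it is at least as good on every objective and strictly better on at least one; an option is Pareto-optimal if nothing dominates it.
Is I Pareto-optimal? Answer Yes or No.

Yes

A: worse on tuition (53 vs 38).
B: worse on tuition (65 vs 38).
C: worse on stipend (19 vs 27).
D: worse on stipend (20 vs 27).
E: worse on tuition (68 vs 38).
F: worse on tuition (59 vs 38).
G: worse on tuition (48 vs 38).
H: worse on tuition (69 vs 38).
J: worse on stipend (1 vs 27).
K: worse on tuition (51 vs 38).
L: worse on tuition (45 vs 38).
No option is at least as good as I on every objective and strictly better on one.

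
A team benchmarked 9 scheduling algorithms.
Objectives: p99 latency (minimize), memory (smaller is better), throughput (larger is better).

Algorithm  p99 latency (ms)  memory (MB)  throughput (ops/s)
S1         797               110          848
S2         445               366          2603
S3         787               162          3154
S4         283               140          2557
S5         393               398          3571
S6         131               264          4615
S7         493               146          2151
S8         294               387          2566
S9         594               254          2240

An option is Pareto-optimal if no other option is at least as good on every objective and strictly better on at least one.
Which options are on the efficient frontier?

S1, S3, S4, S6

S1: not dominated (best memory).
S2: dominated by S6 (p99 latency 131≤445, memory 264≤366, throughput 4615≥2603).
S3: not dominated.
S4: not dominated.
S5: dominated by S6 (p99 latency 131≤393, memory 264≤398, throughput 4615≥3571).
S6: not dominated (best p99 latency).
S7: dominated by S4 (p99 latency 283≤493, memory 140≤146, throughput 2557≥2151).
S8: dominated by S6 (p99 latency 131≤294, memory 264≤387, throughput 4615≥2566).
S9: dominated by S4 (p99 latency 283≤594, memory 140≤254, throughput 2557≥2240).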